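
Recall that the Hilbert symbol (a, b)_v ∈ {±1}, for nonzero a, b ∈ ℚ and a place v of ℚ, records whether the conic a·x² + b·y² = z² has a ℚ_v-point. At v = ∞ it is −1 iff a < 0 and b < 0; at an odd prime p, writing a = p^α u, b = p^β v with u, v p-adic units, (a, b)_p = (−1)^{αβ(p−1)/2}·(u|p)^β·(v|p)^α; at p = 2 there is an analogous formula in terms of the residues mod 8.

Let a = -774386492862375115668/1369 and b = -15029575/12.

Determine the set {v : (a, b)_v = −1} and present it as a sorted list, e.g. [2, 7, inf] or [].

[2, 11, 31, inf]

(a, b) ≡ (-54653, -1803549) mod (ℚ^×)²; places V = {2, 3, 5, 11, 31, 37, 41, 43, ∞}.
(a,b)_37: α=-2, u≡28; β=0, v≡7 (mod 37); (28|37)=+1, (7|37)=+1; sign (−1)^0·+1^0·+1^-2 = +1.
(a,b)_43: α=3, u≡30; β=1, v≡9 (mod 43); (30|43)=-1, (9|43)=+1; sign (−1)^1·-1^1·+1^3 = +1.
(a,b)_31: α=3, u≡7; β=1, v≡9 (mod 31); (7|31)=+1, (9|31)=+1; sign (−1)^1·+1^1·+1^3 = -1.
(a,b)_2: α=2, β=-2; u≡3, v≡3 (mod 8); ε(u)ε(v)=1·1, αω(v)=2·1, βω(u)=-2·1; sum ≡ 1  ⇒  -1.
(a,b)_5: α=0, u≡3; β=2, v≡1 (mod 5); (3|5)=-1, (1|5)=+1; sign (−1)^0·-1^2·+1^0 = +1.
(a,b)_41: α=3, u≡36; β=1, v≡21 (mod 41); (36|41)=+1, (21|41)=+1; sign (−1)^0·+1^1·+1^3 = +1.
(a,b)_∞: sgn(-54653)=−, sgn(-1803549)=−, so -1.
(a,b)_3: α=4, u≡1; β=-1, v≡2 (mod 3); (1|3)=+1, (2|3)=-1; sign (−1)^0·+1^-1·-1^4 = +1.
(a,b)_11: α=4, u≡7; β=1, v≡7 (mod 11); (7|11)=-1, (7|11)=-1; sign (−1)^0·-1^1·-1^4 = -1.
|Ram(-54653, -1803549)| = 4, even; anisotropic at {2, 11, 31, ∞}.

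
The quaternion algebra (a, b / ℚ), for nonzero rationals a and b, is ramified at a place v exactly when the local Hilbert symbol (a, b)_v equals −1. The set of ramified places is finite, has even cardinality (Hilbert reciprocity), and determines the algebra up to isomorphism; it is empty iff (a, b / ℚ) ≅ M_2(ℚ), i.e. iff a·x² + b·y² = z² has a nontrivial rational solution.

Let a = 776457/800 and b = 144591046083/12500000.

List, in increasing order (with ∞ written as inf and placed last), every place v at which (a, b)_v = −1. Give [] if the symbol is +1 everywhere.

[2, 31]

Mod squares: a ≡ 1426, b ≡ 27094. Check v ∈ {∞, 2, 3, 5, 11, 19, 23, 31}.
v=3: a=3^2·(≡1), b=3^6·(≡1) mod 3; (1|3)=+1, (1|3)=+1; (−1)^{2·6·1}·(+1)^6·(+1)^2 = +1.
v=2: v_2(a)=-5, v_2(b)=-5; units ≡ 1, 3 (mod 8); ε·ε+αω+βω = 0·1+-5·1+-5·0 ≡ 1  ⇒  (a,b)_2 = -1.
v=∞: 1426 > 0 and 27094 > 0  ⇒  (a,b)_∞ = +1.
v=23: a=23^1·(≡1), b=23^1·(≡10) mod 23; (1|23)=+1, (10|23)=-1; (−1)^{1·1·11}·(+1)^1·(-1)^1 = +1.
v=5: a=5^-2·(≡1), b=5^-8·(≡4) mod 5; (1|5)=+1, (4|5)=+1; (−1)^{-2·-8·2}·(+1)^-8·(+1)^-2 = +1.
v=19: a=19^0·(≡11), b=19^1·(≡17) mod 19; (11|19)=+1, (17|19)=+1; (−1)^{0·1·9}·(+1)^1·(+1)^0 = +1.
v=11: a=11^2·(≡6), b=11^4·(≡1) mod 11; (6|11)=-1, (1|11)=+1; (−1)^{2·4·5}·(-1)^4·(+1)^2 = +1.
v=31: a=31^1·(≡26), b=31^1·(≡21) mod 31; (26|31)=-1, (21|31)=-1; (−1)^{1·1·15}·(-1)^1·(-1)^1 = -1.
Ram(1426, 27094) = {2, 31}; no ℚ_2-point on the conic.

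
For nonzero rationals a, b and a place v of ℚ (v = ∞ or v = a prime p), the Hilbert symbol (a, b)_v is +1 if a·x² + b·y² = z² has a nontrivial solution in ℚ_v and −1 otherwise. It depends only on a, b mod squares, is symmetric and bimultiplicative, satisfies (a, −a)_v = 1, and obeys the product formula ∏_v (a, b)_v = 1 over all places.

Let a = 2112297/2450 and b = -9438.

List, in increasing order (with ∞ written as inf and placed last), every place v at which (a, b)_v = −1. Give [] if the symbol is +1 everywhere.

Mod squares: a ≡ 66, b ≡ -78. Check v ∈ {∞, 2, 3, 5, 7, 11, 13, 23}.
v=23: a=23^2·(≡5), b=23^0·(≡15) mod 23; (5|23)=-1, (15|23)=-1; (−1)^{2·0·11}·(-1)^0·(-1)^2 = +1.
v=7: a=7^-2·(≡5), b=7^0·(≡5) mod 7; (5|7)=-1, (5|7)=-1; (−1)^{-2·0·3}·(-1)^0·(-1)^-2 = +1.
v=13: a=13^0·(≡3), b=13^1·(≡2) mod 13; (3|13)=+1, (2|13)=-1; (−1)^{0·1·6}·(+1)^1·(-1)^0 = +1.
v=11: a=11^3·(≡10), b=11^2·(≡10) mod 11; (10|11)=-1, (10|11)=-1; (−1)^{3·2·5}·(-1)^2·(-1)^3 = -1.
v=5: a=5^-2·(≡4), b=5^0·(≡2) mod 5; (4|5)=+1, (2|5)=-1; (−1)^{-2·0·2}·(+1)^0·(-1)^-2 = +1.
v=2: v_2(a)=-1, v_2(b)=1; units ≡ 1, 1 (mod 8); ε·ε+αω+βω = 0·0+-1·0+1·0 ≡ 0  ⇒  (a,b)_2 = +1.
v=∞: 66 > 0 and -78 < 0  ⇒  (a,b)_∞ = +1.
v=3: a=3^1·(≡1), b=3^1·(≡1) mod 3; (1|3)=+1, (1|3)=+1; (−1)^{1·1·1}·(+1)^1·(+1)^1 = -1.
Ram(66, -78) = {3, 11}; no ℚ_3-point on the conic.

[3, 11]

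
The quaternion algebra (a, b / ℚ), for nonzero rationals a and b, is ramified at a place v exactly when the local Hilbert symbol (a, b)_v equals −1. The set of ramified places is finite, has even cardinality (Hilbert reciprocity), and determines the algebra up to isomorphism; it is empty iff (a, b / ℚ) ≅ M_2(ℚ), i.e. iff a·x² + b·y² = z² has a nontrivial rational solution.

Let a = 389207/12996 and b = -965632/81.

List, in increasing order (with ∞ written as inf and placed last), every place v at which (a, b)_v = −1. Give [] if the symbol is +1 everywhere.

[41, 47]

(a, b) ≡ (47, -943) mod (ℚ^×)²; places V = {2, 3, 7, 13, 19, 23, 41, 47, ∞}.
(a,b)_47: α=1, u≡18; β=0, v≡23 (mod 47); (18|47)=+1, (23|47)=-1; sign (−1)^0·+1^0·-1^1 = -1.
(a,b)_7: α=2, u≡3; β=0, v≡1 (mod 7); (3|7)=-1, (1|7)=+1; sign (−1)^0·-1^0·+1^2 = +1.
(a,b)_23: α=0, u≡1; β=1, v≡5 (mod 23); (1|23)=+1, (5|23)=-1; sign (−1)^0·+1^1·-1^0 = +1.
(a,b)_41: α=0, u≡6; β=1, v≡18 (mod 41); (6|41)=-1, (18|41)=+1; sign (−1)^0·-1^1·+1^0 = -1.
(a,b)_∞: sgn(47)=+, sgn(-943)=−, so +1.
(a,b)_19: α=-2, u≡4; β=0, v≡1 (mod 19); (4|19)=+1, (1|19)=+1; sign (−1)^0·+1^0·+1^-2 = +1.
(a,b)_3: α=-2, u≡2; β=-4, v≡2 (mod 3); (2|3)=-1, (2|3)=-1; sign (−1)^0·-1^-4·-1^-2 = +1.
(a,b)_13: α=2, u≡6; β=0, v≡7 (mod 13); (6|13)=-1, (7|13)=-1; sign (−1)^0·-1^0·-1^2 = +1.
(a,b)_2: α=-2, β=10; u≡7, v≡1 (mod 8); ε(u)ε(v)=1·0, αω(v)=-2·0, βω(u)=10·0; sum ≡ 0  ⇒  +1.
|Ram(47, -943)| = 2, even; anisotropic at {41, 47}.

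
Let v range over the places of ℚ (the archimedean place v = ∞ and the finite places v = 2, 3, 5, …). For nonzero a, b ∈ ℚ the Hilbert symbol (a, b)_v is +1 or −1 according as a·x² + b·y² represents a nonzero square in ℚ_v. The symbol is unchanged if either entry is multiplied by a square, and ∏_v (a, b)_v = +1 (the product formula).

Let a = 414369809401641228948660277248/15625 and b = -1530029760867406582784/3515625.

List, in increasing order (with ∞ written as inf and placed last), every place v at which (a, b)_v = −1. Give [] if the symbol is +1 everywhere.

[7, 31]

Mod squares: a ≡ 457653, b ≡ -221. Check v ∈ {∞, 2, 3, 5, 7, 11, 13, 17, 19, 31, 37}.
v=31: a=31^3·(≡8), b=31^2·(≡11) mod 31; (8|31)=+1, (11|31)=-1; (−1)^{3·2·15}·(+1)^2·(-1)^3 = -1.
v=3: a=3^5·(≡1), b=3^-2·(≡1) mod 3; (1|3)=+1, (1|3)=+1; (−1)^{5·-2·1}·(+1)^-2·(+1)^5 = +1.
v=17: a=17^2·(≡4), b=17^1·(≡2) mod 17; (4|17)=+1, (2|17)=+1; (−1)^{2·1·8}·(+1)^1·(+1)^2 = +1.
v=∞: 457653 > 0 and -221 < 0  ⇒  (a,b)_∞ = +1.
v=11: a=11^0·(≡1), b=11^2·(≡2) mod 11; (1|11)=+1, (2|11)=-1; (−1)^{0·2·5}·(+1)^2·(-1)^0 = +1.
v=7: a=7^7·(≡3), b=7^6·(≡6) mod 7; (3|7)=-1, (6|7)=-1; (−1)^{7·6·3}·(-1)^6·(-1)^7 = -1.
v=5: a=5^-6·(≡3), b=5^-8·(≡4) mod 5; (3|5)=-1, (4|5)=+1; (−1)^{-6·-8·2}·(-1)^-8·(+1)^-6 = +1.
v=13: a=13^2·(≡4), b=13^1·(≡1) mod 13; (4|13)=+1, (1|13)=+1; (−1)^{2·1·6}·(+1)^1·(+1)^2 = +1.
v=37: a=37^3·(≡1), b=37^2·(≡27) mod 37; (1|37)=+1, (27|37)=+1; (−1)^{3·2·18}·(+1)^2·(+1)^3 = +1.
v=2: v_2(a)=12, v_2(b)=10; units ≡ 5, 3 (mod 8); ε·ε+αω+βω = 0·1+12·1+10·1 ≡ 0  ⇒  (a,b)_2 = +1.
v=19: a=19^3·(≡10), b=19^2·(≡7) mod 19; (10|19)=-1, (7|19)=+1; (−1)^{3·2·9}·(-1)^2·(+1)^3 = +1.
Ram(457653, -221) = {7, 31}; no ℚ_7-point on the conic.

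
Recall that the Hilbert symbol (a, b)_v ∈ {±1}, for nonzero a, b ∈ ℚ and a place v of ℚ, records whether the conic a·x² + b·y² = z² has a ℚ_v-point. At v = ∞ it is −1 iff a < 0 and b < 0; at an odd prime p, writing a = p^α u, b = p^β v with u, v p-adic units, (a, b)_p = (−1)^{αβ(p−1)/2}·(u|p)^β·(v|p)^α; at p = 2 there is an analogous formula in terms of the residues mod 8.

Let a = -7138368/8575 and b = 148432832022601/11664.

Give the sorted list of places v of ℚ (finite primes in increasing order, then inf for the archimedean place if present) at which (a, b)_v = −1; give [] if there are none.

[17, 23, 37, 47]

Mod squares: a ≡ -119, b ≡ 8391250609. Check v ∈ {∞, 2, 3, 5, 7, 17, 19, 23, 37, 41, 43, 47}.
v=7: a=7^-3·(≡2), b=7^3·(≡6) mod 7; (2|7)=+1, (6|7)=-1; (−1)^{-3·3·3}·(+1)^3·(-1)^-3 = +1.
v=17: a=17^1·(≡14), b=17^1·(≡1) mod 17; (14|17)=-1, (1|17)=+1; (−1)^{1·1·8}·(-1)^1·(+1)^1 = -1.
v=47: a=47^0·(≡22), b=47^1·(≡30) mod 47; (22|47)=-1, (30|47)=-1; (−1)^{0·1·23}·(-1)^1·(-1)^0 = -1.
v=37: a=37^0·(≡20), b=37^1·(≡31) mod 37; (20|37)=-1, (31|37)=-1; (−1)^{0·1·18}·(-1)^1·(-1)^0 = -1.
v=2: v_2(a)=6, v_2(b)=-4; units ≡ 1, 1 (mod 8); ε·ε+αω+βω = 0·0+6·0+-4·0 ≡ 0  ⇒  (a,b)_2 = +1.
v=23: a=23^0·(≡22), b=23^1·(≡8) mod 23; (22|23)=-1, (8|23)=+1; (−1)^{0·1·11}·(-1)^1·(+1)^0 = -1.
v=5: a=5^-2·(≡4), b=5^0·(≡4) mod 5; (4|5)=+1, (4|5)=+1; (−1)^{-2·0·2}·(+1)^0·(+1)^-2 = +1.
v=43: a=43^0·(≡13), b=43^1·(≡16) mod 43; (13|43)=+1, (16|43)=+1; (−1)^{0·1·21}·(+1)^1·(+1)^0 = +1.
v=∞: -119 < 0 and 8391250609 > 0  ⇒  (a,b)_∞ = +1.
v=3: a=3^8·(≡1), b=3^-6·(≡1) mod 3; (1|3)=+1, (1|3)=+1; (−1)^{8·-6·1}·(+1)^-6·(+1)^8 = +1.
v=19: a=19^0·(≡14), b=19^2·(≡11) mod 19; (14|19)=-1, (11|19)=+1; (−1)^{0·2·9}·(-1)^2·(+1)^0 = +1.
v=41: a=41^0·(≡10), b=41^1·(≡22) mod 41; (10|41)=+1, (22|41)=-1; (−1)^{0·1·20}·(+1)^1·(-1)^0 = +1.
Ram(-119, 8391250609) = {17, 23, 37, 47}; no ℚ_17-point on the conic.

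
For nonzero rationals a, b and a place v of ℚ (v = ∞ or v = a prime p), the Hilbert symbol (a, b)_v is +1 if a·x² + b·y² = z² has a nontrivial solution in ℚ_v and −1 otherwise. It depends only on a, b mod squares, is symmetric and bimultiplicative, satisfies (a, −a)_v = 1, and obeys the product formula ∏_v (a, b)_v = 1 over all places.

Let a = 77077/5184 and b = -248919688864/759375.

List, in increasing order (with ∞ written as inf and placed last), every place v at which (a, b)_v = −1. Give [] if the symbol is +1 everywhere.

Mod squares: a ≡ 13, b ≡ -2310. Check v ∈ {∞, 2, 3, 5, 7, 11, 13, 19, 23}.
v=23: a=23^0·(≡3), b=23^4·(≡3) mod 23; (3|23)=+1, (3|23)=+1; (−1)^{0·4·11}·(+1)^4·(+1)^0 = +1.
v=7: a=7^2·(≡3), b=7^1·(≡5) mod 7; (3|7)=-1, (5|7)=-1; (−1)^{2·1·3}·(-1)^1·(-1)^2 = -1.
v=11: a=11^2·(≡7), b=11^1·(≡8) mod 11; (7|11)=-1, (8|11)=-1; (−1)^{2·1·5}·(-1)^1·(-1)^2 = -1.
v=3: a=3^-4·(≡1), b=3^-5·(≡1) mod 3; (1|3)=+1, (1|3)=+1; (−1)^{-4·-5·1}·(+1)^-5·(+1)^-4 = +1.
v=13: a=13^1·(≡4), b=13^0·(≡4) mod 13; (4|13)=+1, (4|13)=+1; (−1)^{1·0·6}·(+1)^0·(+1)^1 = +1.
v=2: v_2(a)=-6, v_2(b)=5; units ≡ 5, 5 (mod 8); ε·ε+αω+βω = 0·0+-6·1+5·1 ≡ 1  ⇒  (a,b)_2 = -1.
v=5: a=5^0·(≡3), b=5^-5·(≡2) mod 5; (3|5)=-1, (2|5)=-1; (−1)^{0·-5·2}·(-1)^-5·(-1)^0 = -1.
v=∞: 13 > 0 and -2310 < 0  ⇒  (a,b)_∞ = +1.
v=19: a=19^0·(≡2), b=19^2·(≡8) mod 19; (2|19)=-1, (8|19)=-1; (−1)^{0·2·9}·(-1)^2·(-1)^0 = +1.
|Ram(13, -2310)| = 4, even; anisotropic at {2, 5, 7, 11}.

[2, 5, 7, 11]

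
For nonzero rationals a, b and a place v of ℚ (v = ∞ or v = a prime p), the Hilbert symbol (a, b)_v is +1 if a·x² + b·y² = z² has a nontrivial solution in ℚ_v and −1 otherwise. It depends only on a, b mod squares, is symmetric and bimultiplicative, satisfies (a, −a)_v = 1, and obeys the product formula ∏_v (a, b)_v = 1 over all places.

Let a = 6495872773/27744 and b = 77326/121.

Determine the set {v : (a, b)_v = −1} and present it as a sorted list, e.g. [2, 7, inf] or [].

(a, b) ≡ (239982, 46) mod (ℚ^×)²; places V = {2, 3, 11, 13, 17, 23, 31, 37, 41, 47, ∞}.
(a,b)_∞: sgn(239982)=+, sgn(46)=+, so +1.
(a,b)_13: α=2, u≡2; β=0, v≡7 (mod 13); (2|13)=-1, (7|13)=-1; sign (−1)^0·-1^0·-1^2 = +1.
(a,b)_41: α=0, u≡18; β=2, v≡18 (mod 41); (18|41)=+1, (18|41)=+1; sign (−1)^0·+1^2·+1^0 = +1.
(a,b)_3: α=-1, u≡2; β=0, v≡1 (mod 3); (2|3)=-1, (1|3)=+1; sign (−1)^0·-1^0·+1^-1 = +1.
(a,b)_37: α=1, u≡28; β=0, v≡7 (mod 37); (28|37)=+1, (7|37)=+1; sign (−1)^0·+1^0·+1^1 = +1.
(a,b)_31: α=2, u≡26; β=0, v≡27 (mod 31); (26|31)=-1, (27|31)=-1; sign (−1)^0·-1^0·-1^2 = +1.
(a,b)_11: α=0, u≡8; β=-2, v≡7 (mod 11); (8|11)=-1, (7|11)=-1; sign (−1)^0·-1^-2·-1^0 = +1.
(a,b)_2: α=-5, β=1; u≡7, v≡7 (mod 8); ε(u)ε(v)=1·1, αω(v)=-5·0, βω(u)=1·0; sum ≡ 1  ⇒  -1.
(a,b)_23: α=1, u≡14; β=1, v≡16 (mod 23); (14|23)=-1, (16|23)=+1; sign (−1)^1·-1^1·+1^1 = +1.
(a,b)_47: α=1, u≡22; β=0, v≡30 (mod 47); (22|47)=-1, (30|47)=-1; sign (−1)^0·-1^0·-1^1 = -1.
(a,b)_17: α=-2, u≡11; β=0, v≡5 (mod 17); (11|17)=-1, (5|17)=-1; sign (−1)^0·-1^0·-1^-2 = +1.
(239982, 46 / ℚ) ramifies at {2, 47}: a division algebra.

[2, 47]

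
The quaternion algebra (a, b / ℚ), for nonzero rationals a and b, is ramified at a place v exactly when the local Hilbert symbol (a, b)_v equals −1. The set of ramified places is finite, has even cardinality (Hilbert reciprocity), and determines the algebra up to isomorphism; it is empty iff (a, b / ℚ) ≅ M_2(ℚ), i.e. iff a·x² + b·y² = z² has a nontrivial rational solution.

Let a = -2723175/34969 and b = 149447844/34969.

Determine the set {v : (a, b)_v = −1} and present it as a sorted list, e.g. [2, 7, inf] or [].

Mod squares: a ≡ -247, b ≡ 1729. Check v ∈ {∞, 2, 3, 5, 7, 11, 13, 17, 19}.
v=13: a=13^1·(≡6), b=13^1·(≡3) mod 13; (6|13)=-1, (3|13)=+1; (−1)^{1·1·6}·(-1)^1·(+1)^1 = -1.
v=2: v_2(a)=0, v_2(b)=2; units ≡ 1, 1 (mod 8); ε·ε+αω+βω = 0·0+0·0+2·0 ≡ 0  ⇒  (a,b)_2 = +1.
v=17: a=17^-2·(≡2), b=17^-2·(≡14) mod 17; (2|17)=+1, (14|17)=-1; (−1)^{-2·-2·8}·(+1)^-2·(-1)^-2 = +1.
v=3: a=3^2·(≡2), b=3^2·(≡1) mod 3; (2|3)=-1, (1|3)=+1; (−1)^{2·2·1}·(-1)^2·(+1)^2 = +1.
v=7: a=7^2·(≡3), b=7^5·(≡4) mod 7; (3|7)=-1, (4|7)=+1; (−1)^{2·5·3}·(-1)^5·(+1)^2 = -1.
v=19: a=19^1·(≡16), b=19^1·(≡2) mod 19; (16|19)=+1, (2|19)=-1; (−1)^{1·1·9}·(+1)^1·(-1)^1 = +1.
v=11: a=11^-2·(≡6), b=11^-2·(≡6) mod 11; (6|11)=-1, (6|11)=-1; (−1)^{-2·-2·5}·(-1)^-2·(-1)^-2 = +1.
v=∞: -247 < 0 and 1729 > 0  ⇒  (a,b)_∞ = +1.
v=5: a=5^2·(≡2), b=5^0·(≡1) mod 5; (2|5)=-1, (1|5)=+1; (−1)^{2·0·2}·(-1)^0·(+1)^2 = +1.
Ram(-247, 1729) = {7, 13}; no ℚ_7-point on the conic.

[7, 13]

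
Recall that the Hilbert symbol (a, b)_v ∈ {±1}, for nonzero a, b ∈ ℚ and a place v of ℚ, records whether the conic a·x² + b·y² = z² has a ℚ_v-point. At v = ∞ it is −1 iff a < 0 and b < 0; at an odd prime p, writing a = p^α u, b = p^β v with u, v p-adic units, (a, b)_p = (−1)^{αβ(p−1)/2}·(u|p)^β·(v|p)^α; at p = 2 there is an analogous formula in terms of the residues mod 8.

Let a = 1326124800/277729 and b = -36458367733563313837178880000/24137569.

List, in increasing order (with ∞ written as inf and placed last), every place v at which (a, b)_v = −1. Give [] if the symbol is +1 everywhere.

(a, b) ≡ (23023, -2093) mod (ℚ^×)²; places V = {2, 3, 5, 7, 11, 13, 17, 23, 31, 41, ∞}.
(a,b)_11: α=1, u≡1; β=2, v≡8 (mod 11); (1|11)=+1, (8|11)=-1; sign (−1)^0·+1^2·-1^1 = -1.
(a,b)_13: α=1, u≡3; β=5, v≡2 (mod 13); (3|13)=+1, (2|13)=-1; sign (−1)^0·+1^5·-1^1 = -1.
(a,b)_23: α=1, u≡1; β=3, v≡18 (mod 23); (1|23)=+1, (18|23)=+1; sign (−1)^1·+1^3·+1^1 = -1.
(a,b)_2: α=8, β=20; u≡7, v≡3 (mod 8); ε(u)ε(v)=1·1, αω(v)=8·1, βω(u)=20·0; sum ≡ 1  ⇒  -1.
(a,b)_7: α=1, u≡6; β=1, v≡1 (mod 7); (6|7)=-1, (1|7)=+1; sign (−1)^1·-1^1·+1^1 = +1.
(a,b)_17: α=-2, u≡6; β=-6, v≡16 (mod 17); (6|17)=-1, (16|17)=+1; sign (−1)^0·-1^-6·+1^-2 = +1.
(a,b)_41: α=0, u≡22; β=2, v≡16 (mod 41); (22|41)=-1, (16|41)=+1; sign (−1)^0·-1^2·+1^0 = +1.
(a,b)_5: α=2, u≡3; β=4, v≡3 (mod 5); (3|5)=-1, (3|5)=-1; sign (−1)^0·-1^4·-1^2 = +1.
(a,b)_31: α=-2, u≡29; β=2, v≡11 (mod 31); (29|31)=-1, (11|31)=-1; sign (−1)^0·-1^2·-1^-2 = +1.
(a,b)_∞: sgn(23023)=+, sgn(-2093)=−, so +1.
(a,b)_3: α=2, u≡1; β=2, v≡1 (mod 3); (1|3)=+1, (1|3)=+1; sign (−1)^0·+1^2·+1^2 = +1.
(23023, -2093 / ℚ) ramifies at {2, 11, 13, 23}: a division algebra.

[2, 11, 13, 23]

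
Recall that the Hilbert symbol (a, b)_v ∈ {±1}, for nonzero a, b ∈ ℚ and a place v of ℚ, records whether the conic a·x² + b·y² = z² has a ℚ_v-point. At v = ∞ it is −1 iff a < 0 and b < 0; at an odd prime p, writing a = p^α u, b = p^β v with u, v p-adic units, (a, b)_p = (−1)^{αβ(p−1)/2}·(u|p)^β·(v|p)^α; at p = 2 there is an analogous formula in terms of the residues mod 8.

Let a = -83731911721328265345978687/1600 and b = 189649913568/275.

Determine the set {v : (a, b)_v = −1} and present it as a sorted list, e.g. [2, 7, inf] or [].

(a, b) ≡ (-2383887, 155034858) mod (ℚ^×)²; places V = {2, 3, 5, 11, 23, 29, 41, 47, 53, ∞}.
(a,b)_23: α=2, u≡20; β=1, v≡3 (mod 23); (20|23)=-1, (3|23)=+1; sign (−1)^0·-1^1·+1^2 = -1.
(a,b)_11: α=1, u≡3; β=-1, v≡9 (mod 11); (3|11)=+1, (9|11)=+1; sign (−1)^1·+1^-1·+1^1 = -1.
(a,b)_29: α=5, u≡8; β=2, v≡27 (mod 29); (8|29)=-1, (27|29)=-1; sign (−1)^0·-1^2·-1^5 = -1.
(a,b)_2: α=-6, β=5; u≡1, v≡5 (mod 8); ε(u)ε(v)=0·0, αω(v)=-6·1, βω(u)=5·0; sum ≡ 0  ⇒  +1.
(a,b)_3: α=3, u≡2; β=1, v≡1 (mod 3); (2|3)=-1, (1|3)=+1; sign (−1)^1·-1^1·+1^3 = +1.
(a,b)_47: α=3, u≡35; β=1, v≡19 (mod 47); (35|47)=-1, (19|47)=-1; sign (−1)^1·-1^1·-1^3 = -1.
(a,b)_53: α=3, u≡41; β=1, v≡38 (mod 53); (41|53)=-1, (38|53)=+1; sign (−1)^0·-1^1·+1^3 = -1.
(a,b)_41: α=2, u≡34; β=1, v≡18 (mod 41); (34|41)=-1, (18|41)=+1; sign (−1)^0·-1^1·+1^2 = -1.
(a,b)_∞: sgn(-2383887)=−, sgn(155034858)=+, so +1.
(a,b)_5: α=-2, u≡2; β=-2, v≡3 (mod 5); (2|5)=-1, (3|5)=-1; sign (−1)^0·-1^-2·-1^-2 = +1.
Ram(-2383887, 155034858) = {11, 23, 29, 41, 47, 53}; no ℚ_11-point on the conic.

[11, 23, 29, 41, 47, 53]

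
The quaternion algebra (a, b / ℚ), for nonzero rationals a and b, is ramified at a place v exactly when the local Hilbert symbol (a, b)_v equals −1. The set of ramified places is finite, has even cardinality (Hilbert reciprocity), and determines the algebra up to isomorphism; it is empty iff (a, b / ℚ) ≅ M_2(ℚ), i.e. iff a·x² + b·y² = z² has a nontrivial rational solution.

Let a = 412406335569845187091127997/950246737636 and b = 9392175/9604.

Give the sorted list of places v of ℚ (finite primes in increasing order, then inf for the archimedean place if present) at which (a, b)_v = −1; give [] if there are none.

Mod squares: a ≡ 615277, b ≡ 247. Check v ∈ {∞, 2, 3, 5, 7, 13, 19, 29, 31, 47, 53}.
v=31: a=31^2·(≡10), b=31^0·(≡29) mod 31; (10|31)=+1, (29|31)=-1; (−1)^{2·0·15}·(+1)^0·(-1)^2 = +1.
v=7: a=7^-10·(≡3), b=7^-4·(≡4) mod 7; (3|7)=-1, (4|7)=+1; (−1)^{-10·-4·3}·(-1)^-4·(+1)^-10 = +1.
v=19: a=19^5·(≡11), b=19^1·(≡15) mod 19; (11|19)=+1, (15|19)=-1; (−1)^{5·1·9}·(+1)^1·(-1)^5 = +1.
v=3: a=3^8·(≡1), b=3^2·(≡1) mod 3; (1|3)=+1, (1|3)=+1; (−1)^{8·2·1}·(+1)^2·(+1)^8 = +1.
v=2: v_2(a)=-2, v_2(b)=-2; units ≡ 5, 7 (mod 8); ε·ε+αω+βω = 0·1+-2·0+-2·1 ≡ 0  ⇒  (a,b)_2 = +1.
v=47: a=47^1·(≡12), b=47^0·(≡25) mod 47; (12|47)=+1, (25|47)=+1; (−1)^{1·0·23}·(+1)^0·(+1)^1 = +1.
v=13: a=13^9·(≡12), b=13^3·(≡5) mod 13; (12|13)=+1, (5|13)=-1; (−1)^{9·3·6}·(+1)^3·(-1)^9 = -1.
v=5: a=5^0·(≡2), b=5^2·(≡3) mod 5; (2|5)=-1, (3|5)=-1; (−1)^{0·2·2}·(-1)^2·(-1)^0 = +1.
v=29: a=29^-2·(≡6), b=29^0·(≡18) mod 29; (6|29)=+1, (18|29)=-1; (−1)^{-2·0·14}·(+1)^0·(-1)^-2 = +1.
v=53: a=53^1·(≡20), b=53^0·(≡33) mod 53; (20|53)=-1, (33|53)=-1; (−1)^{1·0·26}·(-1)^0·(-1)^1 = -1.
v=∞: 615277 > 0 and 247 > 0  ⇒  (a,b)_∞ = +1.
(615277, 247 / ℚ) ramifies at {13, 53}: a division algebra.

[13, 53]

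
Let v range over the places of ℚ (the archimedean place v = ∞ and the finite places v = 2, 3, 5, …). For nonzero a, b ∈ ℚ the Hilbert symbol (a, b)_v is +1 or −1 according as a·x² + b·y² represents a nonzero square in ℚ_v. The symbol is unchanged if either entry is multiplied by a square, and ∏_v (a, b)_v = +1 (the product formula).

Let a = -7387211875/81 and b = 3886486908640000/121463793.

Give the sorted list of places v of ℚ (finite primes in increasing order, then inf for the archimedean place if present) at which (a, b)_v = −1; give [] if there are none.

(a, b) ≡ (-11819539, 15930683) mod (ℚ^×)²; places V = {2, 3, 5, 7, 11, 17, 19, 23, 31, 37, 43, ∞}.
(a,b)_11: α=0, u≡3; β=-2, v≡10 (mod 11); (3|11)=+1, (10|11)=-1; sign (−1)^0·+1^-2·-1^0 = +1.
(a,b)_17: α=1, u≡16; β=-1, v≡8 (mod 17); (16|17)=+1, (8|17)=+1; sign (−1)^0·+1^-1·+1^1 = +1.
(a,b)_3: α=-4, u≡2; β=-10, v≡2 (mod 3); (2|3)=-1, (2|3)=-1; sign (−1)^0·-1^-10·-1^-4 = +1.
(a,b)_43: α=1, u≡18; β=1, v≡31 (mod 43); (18|43)=-1, (31|43)=+1; sign (−1)^1·-1^1·+1^1 = +1.
(a,b)_31: α=0, u≡11; β=1, v≡17 (mod 31); (11|31)=-1, (17|31)=-1; sign (−1)^0·-1^1·-1^0 = -1.
(a,b)_5: α=4, u≡1; β=4, v≡3 (mod 5); (1|5)=+1, (3|5)=-1; sign (−1)^0·+1^4·-1^4 = +1.
(a,b)_23: α=1, u≡14; β=2, v≡16 (mod 23); (14|23)=-1, (16|23)=+1; sign (−1)^0·-1^2·+1^1 = +1.
(a,b)_37: α=1, u≡36; β=1, v≡25 (mod 37); (36|37)=+1, (25|37)=+1; sign (−1)^0·+1^1·+1^1 = +1.
(a,b)_19: α=1, u≡16; β=1, v≡1 (mod 19); (16|19)=+1, (1|19)=+1; sign (−1)^1·+1^1·+1^1 = -1.
(a,b)_2: α=0, β=8; u≡5, v≡3 (mod 8); ε(u)ε(v)=0·1, αω(v)=0·1, βω(u)=8·1; sum ≡ 0  ⇒  +1.
(a,b)_7: α=0, u≡5; β=2, v≡5 (mod 7); (5|7)=-1, (5|7)=-1; sign (−1)^0·-1^2·-1^0 = +1.
(a,b)_∞: sgn(-11819539)=−, sgn(15930683)=+, so +1.
Ram(-11819539, 15930683) = {19, 31}; no ℚ_19-point on the conic.

[19, 31]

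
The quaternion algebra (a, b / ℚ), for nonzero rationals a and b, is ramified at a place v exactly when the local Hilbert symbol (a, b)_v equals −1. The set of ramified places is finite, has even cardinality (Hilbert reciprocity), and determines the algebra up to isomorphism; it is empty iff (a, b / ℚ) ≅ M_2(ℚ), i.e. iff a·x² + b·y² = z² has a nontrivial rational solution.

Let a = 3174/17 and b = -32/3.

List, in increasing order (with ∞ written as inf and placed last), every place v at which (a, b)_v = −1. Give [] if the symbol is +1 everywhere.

Mod squares: a ≡ 102, b ≡ -6. Check v ∈ {∞, 2, 3, 17, 23}.
v=23: a=23^2·(≡22), b=23^0·(≡20) mod 23; (22|23)=-1, (20|23)=-1; (−1)^{2·0·11}·(-1)^0·(-1)^2 = +1.
v=∞: 102 > 0 and -6 < 0  ⇒  (a,b)_∞ = +1.
v=2: v_2(a)=1, v_2(b)=5; units ≡ 3, 5 (mod 8); ε·ε+αω+βω = 1·0+1·1+5·1 ≡ 0  ⇒  (a,b)_2 = +1.
v=17: a=17^-1·(≡12), b=17^0·(≡12) mod 17; (12|17)=-1, (12|17)=-1; (−1)^{-1·0·8}·(-1)^0·(-1)^-1 = -1.
v=3: a=3^1·(≡1), b=3^-1·(≡1) mod 3; (1|3)=+1, (1|3)=+1; (−1)^{1·-1·1}·(+1)^-1·(+1)^1 = -1.
|Ram(102, -6)| = 2, even; anisotropic at {3, 17}.

[3, 17]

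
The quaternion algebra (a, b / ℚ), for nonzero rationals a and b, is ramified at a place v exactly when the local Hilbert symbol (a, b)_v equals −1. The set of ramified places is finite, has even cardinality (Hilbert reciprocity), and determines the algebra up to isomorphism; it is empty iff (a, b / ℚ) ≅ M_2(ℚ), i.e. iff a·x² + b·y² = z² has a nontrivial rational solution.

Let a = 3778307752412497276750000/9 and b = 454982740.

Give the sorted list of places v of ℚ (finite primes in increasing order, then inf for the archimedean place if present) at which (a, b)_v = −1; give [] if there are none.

[5, 19, 41, 53]

Mod squares: a ≡ 29203, b ≡ 315085. Check v ∈ {∞, 2, 3, 5, 19, 29, 41, 53}.
v=19: a=19^5·(≡16), b=19^2·(≡13) mod 19; (16|19)=+1, (13|19)=-1; (−1)^{5·2·9}·(+1)^2·(-1)^5 = -1.
v=∞: 29203 > 0 and 315085 > 0  ⇒  (a,b)_∞ = +1.
v=29: a=29^3·(≡14), b=29^1·(≡2) mod 29; (14|29)=-1, (2|29)=-1; (−1)^{3·1·14}·(-1)^1·(-1)^3 = +1.
v=2: v_2(a)=4, v_2(b)=2; units ≡ 3, 5 (mod 8); ε·ε+αω+βω = 1·0+4·1+2·1 ≡ 0  ⇒  (a,b)_2 = +1.
v=41: a=41^2·(≡17), b=41^1·(≡39) mod 41; (17|41)=-1, (39|41)=+1; (−1)^{2·1·20}·(-1)^1·(+1)^2 = -1.
v=3: a=3^-2·(≡1), b=3^0·(≡1) mod 3; (1|3)=+1, (1|3)=+1; (−1)^{-2·0·1}·(+1)^0·(+1)^-2 = +1.
v=5: a=5^6·(≡3), b=5^1·(≡3) mod 5; (3|5)=-1, (3|5)=-1; (−1)^{6·1·2}·(-1)^1·(-1)^6 = -1.
v=53: a=53^3·(≡39), b=53^1·(≡11) mod 53; (39|53)=-1, (11|53)=+1; (−1)^{3·1·26}·(-1)^1·(+1)^3 = -1.
Ram(29203, 315085) = {5, 19, 41, 53}; no ℚ_5-point on the conic.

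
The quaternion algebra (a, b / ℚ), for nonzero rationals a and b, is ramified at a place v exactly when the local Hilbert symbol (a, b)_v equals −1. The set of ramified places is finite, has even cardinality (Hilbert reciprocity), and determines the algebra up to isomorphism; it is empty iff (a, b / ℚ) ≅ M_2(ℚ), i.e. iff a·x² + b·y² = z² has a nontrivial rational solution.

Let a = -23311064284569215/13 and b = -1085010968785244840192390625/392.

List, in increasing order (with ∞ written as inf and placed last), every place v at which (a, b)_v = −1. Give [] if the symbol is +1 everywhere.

[2, 11, 13, 19, 31, inf]

(a, b) ≡ (-509795, -7106) mod (ℚ^×)²; places V = {2, 3, 5, 7, 11, 13, 17, 19, 23, 29, 31, ∞}.
(a,b)_13: α=-1, u≡2; β=0, v≡8 (mod 13); (2|13)=-1, (8|13)=-1; sign (−1)^0·-1^0·-1^-1 = -1.
(a,b)_3: α=0, u≡1; β=2, v≡1 (mod 3); (1|3)=+1, (1|3)=+1; sign (−1)^0·+1^2·+1^0 = +1.
(a,b)_29: α=0, u≡16; β=2, v≡9 (mod 29); (16|29)=+1, (9|29)=+1; sign (−1)^0·+1^2·+1^0 = +1.
(a,b)_7: α=2, u≡4; β=-2, v≡3 (mod 7); (4|7)=+1, (3|7)=-1; sign (−1)^0·+1^-2·-1^2 = +1.
(a,b)_31: α=3, u≡4; β=4, v≡26 (mod 31); (4|31)=+1, (26|31)=-1; sign (−1)^0·+1^4·-1^3 = -1.
(a,b)_5: α=1, u≡4; β=6, v≡1 (mod 5); (4|5)=+1, (1|5)=+1; sign (−1)^0·+1^6·+1^1 = +1.
(a,b)_19: α=2, u≡18; β=3, v≡6 (mod 19); (18|19)=-1, (6|19)=+1; sign (−1)^0·-1^3·+1^2 = -1.
(a,b)_17: α=2, u≡8; β=1, v≡3 (mod 17); (8|17)=+1, (3|17)=-1; sign (−1)^0·+1^1·-1^2 = +1.
(a,b)_11: α=3, u≡5; β=5, v≡5 (mod 11); (5|11)=+1, (5|11)=+1; sign (−1)^1·+1^5·+1^3 = -1.
(a,b)_2: α=0, β=-3; u≡5, v≡7 (mod 8); ε(u)ε(v)=0·1, αω(v)=0·0, βω(u)=-3·1; sum ≡ 1  ⇒  -1.
(a,b)_23: α=1, u≡19; β=2, v≡16 (mod 23); (19|23)=-1, (16|23)=+1; sign (−1)^0·-1^2·+1^1 = +1.
(a,b)_∞: sgn(-509795)=−, sgn(-7106)=−, so -1.
|Ram(-509795, -7106)| = 6, even; anisotropic at {2, 11, 13, 19, 31, ∞}.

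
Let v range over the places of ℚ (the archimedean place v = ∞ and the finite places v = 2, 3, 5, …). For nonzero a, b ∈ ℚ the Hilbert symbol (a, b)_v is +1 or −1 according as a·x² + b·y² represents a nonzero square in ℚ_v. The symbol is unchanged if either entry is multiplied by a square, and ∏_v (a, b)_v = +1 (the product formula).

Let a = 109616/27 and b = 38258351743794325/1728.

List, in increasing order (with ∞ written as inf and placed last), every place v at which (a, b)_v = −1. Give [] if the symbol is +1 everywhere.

[17, 23]

Mod squares: a ≡ 20553, b ≡ 472719. Check v ∈ {∞, 2, 3, 5, 11, 13, 17, 23, 31}.
v=23: a=23^0·(≡11), b=23^1·(≡20) mod 23; (11|23)=-1, (20|23)=-1; (−1)^{0·1·11}·(-1)^1·(-1)^0 = -1.
v=3: a=3^-3·(≡2), b=3^-3·(≡1) mod 3; (2|3)=-1, (1|3)=+1; (−1)^{-3·-3·1}·(-1)^-3·(+1)^-3 = +1.
v=17: a=17^1·(≡9), b=17^5·(≡6) mod 17; (9|17)=+1, (6|17)=-1; (−1)^{1·5·8}·(+1)^5·(-1)^1 = -1.
v=5: a=5^0·(≡3), b=5^2·(≡1) mod 5; (3|5)=-1, (1|5)=+1; (−1)^{0·2·2}·(-1)^2·(+1)^0 = +1.
v=11: a=11^0·(≡9), b=11^2·(≡4) mod 11; (9|11)=+1, (4|11)=+1; (−1)^{0·2·5}·(+1)^2·(+1)^0 = +1.
v=31: a=31^1·(≡15), b=31^3·(≡8) mod 31; (15|31)=-1, (8|31)=+1; (−1)^{1·3·15}·(-1)^3·(+1)^1 = +1.
v=13: a=13^1·(≡8), b=13^1·(≡2) mod 13; (8|13)=-1, (2|13)=-1; (−1)^{1·1·6}·(-1)^1·(-1)^1 = +1.
v=2: v_2(a)=4, v_2(b)=-6; units ≡ 1, 7 (mod 8); ε·ε+αω+βω = 0·1+4·0+-6·0 ≡ 0  ⇒  (a,b)_2 = +1.
v=∞: 20553 > 0 and 472719 > 0  ⇒  (a,b)_∞ = +1.
(20553, 472719 / ℚ) ramifies at {17, 23}: a division algebra.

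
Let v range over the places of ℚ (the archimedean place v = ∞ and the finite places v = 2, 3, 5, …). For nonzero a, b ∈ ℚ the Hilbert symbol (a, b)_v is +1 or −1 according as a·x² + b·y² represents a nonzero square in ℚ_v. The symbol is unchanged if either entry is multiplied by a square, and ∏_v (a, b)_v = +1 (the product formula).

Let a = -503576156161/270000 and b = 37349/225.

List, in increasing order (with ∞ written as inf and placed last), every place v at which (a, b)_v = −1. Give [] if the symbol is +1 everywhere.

(a, b) ≡ (-3, 221) mod (ℚ^×)²; places V = {2, 3, 5, 13, 17, 19, ∞}.
(a,b)_3: α=-3, u≡2; β=-2, v≡2 (mod 3); (2|3)=-1, (2|3)=-1; sign (−1)^0·-1^-2·-1^-3 = -1.
(a,b)_2: α=-4, β=0; u≡5, v≡5 (mod 8); ε(u)ε(v)=0·0, αω(v)=-4·1, βω(u)=0·1; sum ≡ 0  ⇒  +1.
(a,b)_17: α=2, u≡12; β=1, v≡1 (mod 17); (12|17)=-1, (1|17)=+1; sign (−1)^0·-1^1·+1^2 = -1.
(a,b)_19: α=2, u≡7; β=0, v≡8 (mod 19); (7|19)=+1, (8|19)=-1; sign (−1)^0·+1^0·-1^2 = +1.
(a,b)_13: α=6, u≡3; β=3, v≡1 (mod 13); (3|13)=+1, (1|13)=+1; sign (−1)^0·+1^3·+1^6 = +1.
(a,b)_∞: sgn(-3)=−, sgn(221)=+, so +1.
(a,b)_5: α=-4, u≡2; β=-2, v≡1 (mod 5); (2|5)=-1, (1|5)=+1; sign (−1)^0·-1^-2·+1^-4 = +1.
(-3, 221 / ℚ) ramifies at {3, 17}: a division algebra.

[3, 17]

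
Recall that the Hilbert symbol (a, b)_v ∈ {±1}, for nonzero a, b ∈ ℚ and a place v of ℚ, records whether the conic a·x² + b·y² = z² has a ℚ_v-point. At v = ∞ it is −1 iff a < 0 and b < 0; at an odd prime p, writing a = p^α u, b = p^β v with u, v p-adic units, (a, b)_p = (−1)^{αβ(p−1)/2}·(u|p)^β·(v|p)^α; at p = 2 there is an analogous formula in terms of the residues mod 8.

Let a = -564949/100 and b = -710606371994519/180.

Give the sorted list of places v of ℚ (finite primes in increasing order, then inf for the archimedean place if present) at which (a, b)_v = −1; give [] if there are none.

Mod squares: a ≡ -4669, b ≡ -1346995. Check v ∈ {∞, 2, 3, 5, 7, 11, 13, 17, 23, 29, 53}.
v=∞: -4669 < 0 and -1346995 < 0  ⇒  (a,b)_∞ = -1.
v=5: a=5^-2·(≡4), b=5^-1·(≡1) mod 5; (4|5)=+1, (1|5)=+1; (−1)^{-2·-1·2}·(+1)^-1·(+1)^-2 = +1.
v=29: a=29^1·(≡5), b=29^2·(≡17) mod 29; (5|29)=+1, (17|29)=-1; (−1)^{1·2·14}·(+1)^2·(-1)^1 = -1.
v=3: a=3^0·(≡2), b=3^-2·(≡2) mod 3; (2|3)=-1, (2|3)=-1; (−1)^{0·-2·1}·(-1)^-2·(-1)^0 = +1.
v=7: a=7^1·(≡5), b=7^2·(≡2) mod 7; (5|7)=-1, (2|7)=+1; (−1)^{1·2·3}·(-1)^2·(+1)^1 = +1.
v=2: v_2(a)=-2, v_2(b)=-2; units ≡ 3, 5 (mod 8); ε·ε+αω+βω = 1·0+-2·1+-2·1 ≡ 0  ⇒  (a,b)_2 = +1.
v=13: a=13^0·(≡2), b=13^1·(≡8) mod 13; (2|13)=-1, (8|13)=-1; (−1)^{0·1·6}·(-1)^1·(-1)^0 = -1.
v=53: a=53^0·(≡39), b=53^1·(≡6) mod 53; (39|53)=-1, (6|53)=+1; (−1)^{0·1·26}·(-1)^1·(+1)^0 = -1.
v=17: a=17^0·(≡11), b=17^1·(≡9) mod 17; (11|17)=-1, (9|17)=+1; (−1)^{0·1·8}·(-1)^1·(+1)^0 = -1.
v=23: a=23^1·(≡3), b=23^3·(≡6) mod 23; (3|23)=+1, (6|23)=+1; (−1)^{1·3·11}·(+1)^3·(+1)^1 = -1.
v=11: a=11^2·(≡6), b=11^2·(≡7) mod 11; (6|11)=-1, (7|11)=-1; (−1)^{2·2·5}·(-1)^2·(-1)^2 = +1.
Ram(-4669, -1346995) = {13, 17, 23, 29, 53, ∞}; no ℚ_13-point on the conic.

[13, 17, 23, 29, 53, inf]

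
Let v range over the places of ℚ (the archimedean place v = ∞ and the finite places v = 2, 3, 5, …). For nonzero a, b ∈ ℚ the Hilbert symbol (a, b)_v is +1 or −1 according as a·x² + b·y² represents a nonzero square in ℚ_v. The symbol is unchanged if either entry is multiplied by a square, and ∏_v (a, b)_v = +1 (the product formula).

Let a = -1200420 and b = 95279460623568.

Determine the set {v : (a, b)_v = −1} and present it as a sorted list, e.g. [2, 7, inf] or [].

[5, 13]

(a, b) ≡ (-3705, 1653) mod (ℚ^×)²; places V = {2, 3, 5, 13, 19, 29, ∞}.
(a,b)_∞: sgn(-3705)=−, sgn(1653)=+, so +1.
(a,b)_13: α=1, u≡12; β=2, v≡11 (mod 13); (12|13)=+1, (11|13)=-1; sign (−1)^0·+1^2·-1^1 = -1.
(a,b)_2: α=2, β=4; u≡7, v≡5 (mod 8); ε(u)ε(v)=1·0, αω(v)=2·1, βω(u)=4·0; sum ≡ 0  ⇒  +1.
(a,b)_5: α=1, u≡1; β=0, v≡3 (mod 5); (1|5)=+1, (3|5)=-1; sign (−1)^0·+1^0·-1^1 = -1.
(a,b)_19: α=1, u≡14; β=3, v≡11 (mod 19); (14|19)=-1, (11|19)=+1; sign (−1)^1·-1^3·+1^1 = +1.
(a,b)_29: α=0, u≡6; β=1, v≡9 (mod 29); (6|29)=+1, (9|29)=+1; sign (−1)^0·+1^1·+1^0 = +1.
(a,b)_3: α=5, u≡1; β=11, v≡2 (mod 3); (1|3)=+1, (2|3)=-1; sign (−1)^1·+1^11·-1^5 = +1.
(-3705, 1653 / ℚ) ramifies at {5, 13}: a division algebra.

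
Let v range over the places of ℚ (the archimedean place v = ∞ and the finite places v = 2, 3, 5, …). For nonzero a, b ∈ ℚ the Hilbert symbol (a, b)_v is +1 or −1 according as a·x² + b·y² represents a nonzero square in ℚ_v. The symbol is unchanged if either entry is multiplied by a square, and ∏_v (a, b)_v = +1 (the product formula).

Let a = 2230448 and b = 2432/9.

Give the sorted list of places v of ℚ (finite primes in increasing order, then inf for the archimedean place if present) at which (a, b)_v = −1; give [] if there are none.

(a, b) ≡ (139403, 38) mod (ℚ^×)²; places V = {2, 3, 11, 19, 23, 29, ∞}.
(a,b)_2: α=4, β=7; u≡3, v≡3 (mod 8); ε(u)ε(v)=1·1, αω(v)=4·1, βω(u)=7·1; sum ≡ 0  ⇒  +1.
(a,b)_11: α=1, u≡5; β=0, v≡5 (mod 11); (5|11)=+1, (5|11)=+1; sign (−1)^0·+1^0·+1^1 = +1.
(a,b)_29: α=1, u≡4; β=0, v≡6 (mod 29); (4|29)=+1, (6|29)=+1; sign (−1)^0·+1^0·+1^1 = +1.
(a,b)_23: α=1, u≡8; β=0, v≡7 (mod 23); (8|23)=+1, (7|23)=-1; sign (−1)^0·+1^0·-1^1 = -1.
(a,b)_3: α=0, u≡2; β=-2, v≡2 (mod 3); (2|3)=-1, (2|3)=-1; sign (−1)^0·-1^-2·-1^0 = +1.
(a,b)_∞: sgn(139403)=+, sgn(38)=+, so +1.
(a,b)_19: α=1, u≡10; β=1, v≡10 (mod 19); (10|19)=-1, (10|19)=-1; sign (−1)^1·-1^1·-1^1 = -1.
|Ram(139403, 38)| = 2, even; anisotropic at {19, 23}.

[19, 23]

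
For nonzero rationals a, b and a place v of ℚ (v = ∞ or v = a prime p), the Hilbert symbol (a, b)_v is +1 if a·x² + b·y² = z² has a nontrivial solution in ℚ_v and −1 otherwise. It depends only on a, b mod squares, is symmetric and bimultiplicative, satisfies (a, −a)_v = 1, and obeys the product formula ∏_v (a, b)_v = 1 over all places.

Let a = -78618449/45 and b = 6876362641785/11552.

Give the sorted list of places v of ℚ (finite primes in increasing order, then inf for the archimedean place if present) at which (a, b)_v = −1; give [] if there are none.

[2, 3, 7, 29]

(a, b) ≡ (-409045, 5960370) mod (ℚ^×)²; places V = {2, 3, 5, 7, 13, 17, 19, 29, 31, ∞}.
(a,b)_29: α=1, u≡27; β=1, v≡9 (mod 29); (27|29)=-1, (9|29)=+1; sign (−1)^0·-1^1·+1^1 = -1.
(a,b)_7: α=1, u≡2; β=4, v≡5 (mod 7); (2|7)=+1, (5|7)=-1; sign (−1)^0·+1^4·-1^1 = -1.
(a,b)_3: α=-2, u≡2; β=1, v≡1 (mod 3); (2|3)=-1, (1|3)=+1; sign (−1)^0·-1^1·+1^-2 = -1.
(a,b)_19: α=0, u≡16; β=-2, v≡10 (mod 19); (16|19)=+1, (10|19)=-1; sign (−1)^0·+1^-2·-1^0 = +1.
(a,b)_∞: sgn(-409045)=−, sgn(5960370)=+, so +1.
(a,b)_5: α=-1, u≡4; β=1, v≡1 (mod 5); (4|5)=+1, (1|5)=+1; sign (−1)^0·+1^1·+1^-1 = +1.
(a,b)_31: α=3, u≡13; β=3, v≡9 (mod 31); (13|31)=-1, (9|31)=+1; sign (−1)^1·-1^3·+1^3 = +1.
(a,b)_17: α=0, u≡16; β=1, v≡4 (mod 17); (16|17)=+1, (4|17)=+1; sign (−1)^0·+1^1·+1^0 = +1.
(a,b)_13: α=1, u≡11; β=1, v≡8 (mod 13); (11|13)=-1, (8|13)=-1; sign (−1)^0·-1^1·-1^1 = +1.
(a,b)_2: α=0, β=-5; u≡3, v≡1 (mod 8); ε(u)ε(v)=1·0, αω(v)=0·0, βω(u)=-5·1; sum ≡ 1  ⇒  -1.
(-409045, 5960370 / ℚ) ramifies at {2, 3, 7, 29}: a division algebra.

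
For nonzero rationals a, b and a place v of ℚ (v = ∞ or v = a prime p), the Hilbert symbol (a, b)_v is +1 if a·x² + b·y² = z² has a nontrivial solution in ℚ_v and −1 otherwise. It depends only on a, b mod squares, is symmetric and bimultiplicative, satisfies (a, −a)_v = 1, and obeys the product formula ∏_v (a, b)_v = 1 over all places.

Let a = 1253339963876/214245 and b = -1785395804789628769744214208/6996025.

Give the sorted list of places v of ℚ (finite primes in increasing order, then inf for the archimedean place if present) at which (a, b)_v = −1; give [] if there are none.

[5, 13, 17, 29]

(a, b) ≡ (189805, -1547) mod (ℚ^×)²; places V = {2, 3, 5, 7, 11, 13, 17, 23, 29, ∞}.
(a,b)_17: α=3, u≡13; β=7, v≡6 (mod 17); (13|17)=+1, (6|17)=-1; sign (−1)^0·+1^7·-1^3 = -1.
(a,b)_5: α=-1, u≡4; β=-2, v≡2 (mod 5); (4|5)=+1, (2|5)=-1; sign (−1)^0·+1^-2·-1^-1 = -1.
(a,b)_11: α=1, u≡2; β=2, v≡4 (mod 11); (2|11)=-1, (4|11)=+1; sign (−1)^0·-1^2·+1^1 = +1.
(a,b)_2: α=2, β=6; u≡5, v≡5 (mod 8); ε(u)ε(v)=0·0, αω(v)=2·1, βω(u)=6·1; sum ≡ 0  ⇒  +1.
(a,b)_3: α=-4, u≡1; β=2, v≡1 (mod 3); (1|3)=+1, (1|3)=+1; sign (−1)^0·+1^2·+1^-4 = +1.
(a,b)_13: α=4, u≡5; β=9, v≡5 (mod 13); (5|13)=-1, (5|13)=-1; sign (−1)^0·-1^9·-1^4 = -1.
(a,b)_23: α=-2, u≡6; β=-4, v≡19 (mod 23); (6|23)=+1, (19|23)=-1; sign (−1)^0·+1^-4·-1^-2 = +1.
(a,b)_29: α=1, u≡24; β=2, v≡11 (mod 29); (24|29)=+1, (11|29)=-1; sign (−1)^0·+1^2·-1^1 = -1.
(a,b)_∞: sgn(189805)=+, sgn(-1547)=−, so +1.
(a,b)_7: α=1, u≡4; β=1, v≡5 (mod 7); (4|7)=+1, (5|7)=-1; sign (−1)^1·+1^1·-1^1 = +1.
(189805, -1547 / ℚ) ramifies at {5, 13, 17, 29}: a division algebra.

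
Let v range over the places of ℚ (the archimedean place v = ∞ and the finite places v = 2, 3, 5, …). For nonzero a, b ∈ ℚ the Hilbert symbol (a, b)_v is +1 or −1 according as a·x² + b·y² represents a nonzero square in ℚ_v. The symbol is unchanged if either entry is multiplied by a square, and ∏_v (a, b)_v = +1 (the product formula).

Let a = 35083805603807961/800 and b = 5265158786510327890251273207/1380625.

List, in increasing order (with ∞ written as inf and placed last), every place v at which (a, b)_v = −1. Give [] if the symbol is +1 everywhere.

Mod squares: a ≡ 9282, b ≡ 663. Check v ∈ {∞, 2, 3, 5, 7, 11, 13, 17, 29, 47}.
v=47: a=47^0·(≡31), b=47^-2·(≡20) mod 47; (31|47)=-1, (20|47)=-1; (−1)^{0·-2·23}·(-1)^-2·(-1)^0 = +1.
v=13: a=13^5·(≡3), b=13^5·(≡10) mod 13; (3|13)=+1, (10|13)=+1; (−1)^{5·5·6}·(+1)^5·(+1)^5 = +1.
v=5: a=5^-2·(≡3), b=5^-4·(≡3) mod 5; (3|5)=-1, (3|5)=-1; (−1)^{-2·-4·2}·(-1)^-4·(-1)^-2 = +1.
v=29: a=29^2·(≡14), b=29^4·(≡4) mod 29; (14|29)=-1, (4|29)=+1; (−1)^{2·4·14}·(-1)^4·(+1)^2 = +1.
v=11: a=11^2·(≡5), b=11^4·(≡4) mod 11; (5|11)=+1, (4|11)=+1; (−1)^{2·4·5}·(+1)^4·(+1)^2 = +1.
v=3: a=3^3·(≡1), b=3^9·(≡2) mod 3; (1|3)=+1, (2|3)=-1; (−1)^{3·9·1}·(+1)^9·(-1)^3 = +1.
v=2: v_2(a)=-5, v_2(b)=0; units ≡ 1, 7 (mod 8); ε·ε+αω+βω = 0·1+-5·0+0·0 ≡ 0  ⇒  (a,b)_2 = +1.
v=7: a=7^1·(≡6), b=7^2·(≡6) mod 7; (6|7)=-1, (6|7)=-1; (−1)^{1·2·3}·(-1)^2·(-1)^1 = -1.
v=∞: 9282 > 0 and 663 > 0  ⇒  (a,b)_∞ = +1.
v=17: a=17^3·(≡8), b=17^5·(≡11) mod 17; (8|17)=+1, (11|17)=-1; (−1)^{3·5·8}·(+1)^5·(-1)^3 = -1.
|Ram(9282, 663)| = 2, even; anisotropic at {7, 17}.

[7, 17]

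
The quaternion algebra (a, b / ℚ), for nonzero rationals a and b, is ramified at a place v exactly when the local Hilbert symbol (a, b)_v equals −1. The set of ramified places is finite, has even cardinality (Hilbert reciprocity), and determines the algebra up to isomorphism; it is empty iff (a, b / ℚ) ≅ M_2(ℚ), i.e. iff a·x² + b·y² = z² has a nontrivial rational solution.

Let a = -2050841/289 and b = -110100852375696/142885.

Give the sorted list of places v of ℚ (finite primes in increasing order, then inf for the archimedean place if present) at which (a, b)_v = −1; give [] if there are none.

[2, 7, 17, 19, 23, inf]

(a, b) ≡ (-5681, -13685) mod (ℚ^×)²; places V = {2, 3, 5, 7, 13, 17, 19, 23, 31, 41, ∞}.
(a,b)_19: α=3, u≡6; β=2, v≡12 (mod 19); (6|19)=+1, (12|19)=-1; sign (−1)^0·+1^2·-1^3 = -1.
(a,b)_7: α=0, u≡6; β=1, v≡3 (mod 7); (6|7)=-1, (3|7)=-1; sign (−1)^0·-1^1·-1^0 = -1.
(a,b)_5: α=0, u≡1; β=-1, v≡2 (mod 5); (1|5)=+1, (2|5)=-1; sign (−1)^0·+1^-1·-1^0 = +1.
(a,b)_13: α=1, u≡8; β=2, v≡10 (mod 13); (8|13)=-1, (10|13)=+1; sign (−1)^0·-1^2·+1^1 = +1.
(a,b)_2: α=0, β=4; u≡7, v≡3 (mod 8); ε(u)ε(v)=1·1, αω(v)=0·1, βω(u)=4·0; sum ≡ 1  ⇒  -1.
(a,b)_∞: sgn(-5681)=−, sgn(-13685)=−, so -1.
(a,b)_31: α=0, u≡15; β=2, v≡23 (mod 31); (15|31)=-1, (23|31)=-1; sign (−1)^0·-1^2·-1^0 = +1.
(a,b)_41: α=0, u≡10; β=-2, v≡32 (mod 41); (10|41)=+1, (32|41)=+1; sign (−1)^0·+1^-2·+1^0 = +1.
(a,b)_3: α=0, u≡1; β=6, v≡1 (mod 3); (1|3)=+1, (1|3)=+1; sign (−1)^0·+1^6·+1^0 = +1.
(a,b)_23: α=1, u≡18; β=1, v≡6 (mod 23); (18|23)=+1, (6|23)=+1; sign (−1)^1·+1^1·+1^1 = -1.
(a,b)_17: α=-2, u≡5; β=-1, v≡7 (mod 17); (5|17)=-1, (7|17)=-1; sign (−1)^0·-1^-1·-1^-2 = -1.
|Ram(-5681, -13685)| = 6, even; anisotropic at {2, 7, 17, 19, 23, ∞}.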